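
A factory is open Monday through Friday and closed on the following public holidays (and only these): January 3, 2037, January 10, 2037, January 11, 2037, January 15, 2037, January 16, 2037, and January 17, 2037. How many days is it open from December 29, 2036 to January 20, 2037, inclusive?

15

December 29, 2036 is a Monday.
From December 29, 2036 to January 20, 2037 is 23 days inclusive.
23 = 7 × 3 + 2, so there are 3 full weeks plus 2 extra days.
Each full week contributes 5 weekdays (Mon–Fri): 3 × 5 = 15.
The 2 extra days are Monday, Tuesday — 2 of them qualify.
Total: 15 + 2 = 17.
Holidays: January 3, 2037 (Sat); January 10, 2037 (Sat); January 11, 2037 (Sun); January 15, 2037 (Thu); January 16, 2037 (Fri); January 17, 2037 (Sat).
2 of the 6 holidays fall on weekdays; the rest are weekends and were already excluded.
Business days: 17 − 2 = 15.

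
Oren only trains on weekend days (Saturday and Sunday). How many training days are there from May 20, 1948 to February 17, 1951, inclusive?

287

May 20, 1948 is a Thursday.
From May 20, 1948 to February 17, 1951 is 1004 days inclusive.
1004 = 7 × 143 + 3, so there are 143 full weeks plus 3 extra days.
Each full week contributes 2 weekend days (Sat, Sun): 143 × 2 = 286.
The 3 extra days are Thursday, Friday, Saturday — 1 of them qualifies.
Total: 286 + 1 = 287.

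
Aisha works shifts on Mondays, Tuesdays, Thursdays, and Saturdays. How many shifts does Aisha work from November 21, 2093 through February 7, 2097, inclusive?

November 21, 2093 is a Saturday.
The range spans 1175 days (inclusive of both endpoints).
1175 = 7 × 167 + 6, so there are 167 full weeks plus 6 extra days.
Each full week contributes 4 days from the set (Mon, Tue, Thu, Sat): 167 × 4 = 668.
The 6 extra days are Saturday, Sunday, Monday, Tuesday, Wednesday, Thursday — 4 of them qualify.
Total: 668 + 4 = 672.

672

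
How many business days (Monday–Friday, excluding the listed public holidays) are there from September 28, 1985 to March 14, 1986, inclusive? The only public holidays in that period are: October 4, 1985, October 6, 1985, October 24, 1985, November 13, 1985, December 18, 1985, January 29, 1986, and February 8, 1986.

115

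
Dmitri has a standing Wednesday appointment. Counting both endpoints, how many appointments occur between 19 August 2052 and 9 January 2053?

21

19 August 2052 is a Monday.
That's 144 days from start to end, counting both.
144 = 7 × 20 + 4, so there are 20 full weeks plus 4 extra days.
Each full week contributes one Wednesday: 20 so far.
The 4 extra days are Mon, Tue, Wed, Thu — 1 of them qualifies.
Total: 20 + 1 = 21.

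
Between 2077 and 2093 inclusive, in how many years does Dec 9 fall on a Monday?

2

Day of week of December 9 in each year:
2077: Thu, 2078: Fri, 2079: Sat, 2080: Mon ✓, 2081: Tue, 2082: Wed, 2083: Thu, 2084: Sat, 2085: Sun, 2086: Mon ✓, 2087: Tue, 2088: Thu, 2089: Fri, 2090: Sat, 2091: Sun, 2092: Tue, 2093: Wed
Mondays: 2080, 2086.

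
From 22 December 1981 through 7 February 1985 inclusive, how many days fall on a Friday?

163 Fridays

22 December 1981 is a Tuesday.
That's 1144 days from start to end, counting both.
1144 = 7 × 163 + 3, so there are 163 full weeks plus 3 extra days.
Each full week contributes one Friday: 163 so far.
The 3 extra days are Tuesday, Wednesday, Thursday — none qualify.
Total: 163 + 0 = 163.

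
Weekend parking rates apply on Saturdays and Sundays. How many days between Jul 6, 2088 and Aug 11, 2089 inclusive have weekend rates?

Jul 6, 2088 is a Tuesday.
From Jul 6, 2088 to Aug 11, 2089 is 402 days inclusive.
402 = 7 × 57 + 3, so there are 57 full weeks plus 3 extra days.
Each full week contributes 2 weekend days (Sat, Sun): 57 × 2 = 114.
The 3 extra days are Tuesday, Wednesday, Thursday — none qualify.
Total: 114 + 0 = 114.

114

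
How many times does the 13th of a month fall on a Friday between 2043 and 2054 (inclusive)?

Friday-the-13ths by year:
2043: Feb, Mar, Nov
2044: May
2045: Jan, Oct
2046: Apr, Jul
2047: Sep, Dec
2048: Mar, Nov
2049: Aug
2050: May
2051: Jan, Oct
2052: Sep, Dec
2053: Jun
2054: Feb, Mar, Nov

22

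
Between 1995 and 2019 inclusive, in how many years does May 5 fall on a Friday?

4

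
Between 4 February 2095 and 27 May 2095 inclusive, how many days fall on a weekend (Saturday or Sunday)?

32

4 February 2095 is a Friday.
From 4 February 2095 to 27 May 2095 is 113 days inclusive.
113 = 7 × 16 + 1, so there are 16 full weeks plus 1 extra day.
Each full week contributes 2 weekend days (Sat, Sun): 16 × 2 = 32.
The 1 extra day is Fri — none qualify.
Total: 32 + 0 = 32.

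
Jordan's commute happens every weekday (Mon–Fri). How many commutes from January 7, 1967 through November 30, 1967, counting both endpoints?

January 7, 1967 is a Saturday.
The range spans 328 days (inclusive of both endpoints).
328 = 7 × 46 + 6, so there are 46 full weeks plus 6 extra days.
Each full week contributes 5 weekdays (Mon–Fri): 46 × 5 = 230.
The 6 extra days are Sat, Sun, Mon, Tue, Wed, Thu — 4 of them qualify.
Total: 230 + 4 = 234.

234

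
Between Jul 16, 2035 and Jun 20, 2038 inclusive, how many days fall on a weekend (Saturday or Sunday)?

Jul 16, 2035 is a Monday.
That's 1071 days from start to end, counting both.
1071 = 7 × 153, so the span is exactly 153 full weeks.
Each full week contributes 2 weekend days (Sat, Sun): 153 × 2 = 306.

306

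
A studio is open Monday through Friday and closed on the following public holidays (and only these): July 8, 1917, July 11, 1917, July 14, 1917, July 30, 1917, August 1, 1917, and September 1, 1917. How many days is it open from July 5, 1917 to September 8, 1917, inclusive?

44

July 5, 1917 is a Thursday.
The range spans 66 days (inclusive of both endpoints).
66 = 7 × 9 + 3, so there are 9 full weeks plus 3 extra days.
Each full week contributes 5 weekdays (Mon–Fri): 9 × 5 = 45.
The 3 extra days are Thu, Fri, Sat — 2 of them qualify.
Total: 45 + 2 = 47.
Holidays: July 8, 1917 (Sun); July 11, 1917 (Wed); July 14, 1917 (Sat); July 30, 1917 (Mon); August 1, 1917 (Wed); September 1, 1917 (Sat).
3 of the 6 holidays fall on weekdays; the rest are weekends and were already excluded.
Business days: 47 − 3 = 44.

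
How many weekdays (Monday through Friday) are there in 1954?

261 weekdays

1 January 1954 is a Friday.
That's 365 days from start to end, counting both.
365 = 7 × 52 + 1, so there are 52 full weeks plus 1 extra day.
Each full week contributes 5 weekdays (Mon–Fri): 52 × 5 = 260.
The 1 extra day is Friday — 1 of them qualifies.
Total: 260 + 1 = 261.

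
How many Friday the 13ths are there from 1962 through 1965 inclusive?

7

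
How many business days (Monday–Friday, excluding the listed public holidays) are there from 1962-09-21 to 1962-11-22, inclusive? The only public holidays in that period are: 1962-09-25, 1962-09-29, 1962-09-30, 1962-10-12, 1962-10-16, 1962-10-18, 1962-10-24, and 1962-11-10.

1962-09-21 is a Friday.
The range spans 63 days (inclusive of both endpoints).
63 = 7 × 9, so the span is exactly 9 full weeks.
Each full week contributes 5 weekdays (Mon–Fri): 9 × 5 = 45.
Holidays: 1962-09-25 (Tue); 1962-09-29 (Sat); 1962-09-30 (Sun); 1962-10-12 (Fri); 1962-10-16 (Tue); 1962-10-18 (Thu); 1962-10-24 (Wed); 1962-11-10 (Sat).
5 of the 8 holidays fall on weekdays; the rest are weekends and were already excluded.
Business days: 45 − 5 = 40.

40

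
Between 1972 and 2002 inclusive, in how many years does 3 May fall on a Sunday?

4

Day of week of May 3 in each year:
1972: Wed, 1973: Thu, 1974: Fri, 1975: Sat, 1976: Mon, 1977: Tue, 1978: Wed, 1979: Thu, 1980: Sat, 1981: Sun ✓, 1982: Mon, 1983: Tue, 1984: Thu, 1985: Fri, 1986: Sat, 1987: Sun ✓, 1988: Tue, 1989: Wed, 1990: Thu, 1991: Fri, 1992: Sun ✓, 1993: Mon, 1994: Tue, 1995: Wed, 1996: Fri, 1997: Sat, 1998: Sun ✓, 1999: Mon, 2000: Wed, 2001: Thu, 2002: Fri
Sundays: 1981, 1987, 1992, 1998.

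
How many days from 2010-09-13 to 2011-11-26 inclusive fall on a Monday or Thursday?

2010-09-13 is a Monday.
That's 440 days from start to end, counting both.
440 = 7 × 62 + 6, so there are 62 full weeks plus 6 extra days.
Each full week contributes 2 days from the set (Mon, Thu): 62 × 2 = 124.
The 6 extra days are Mon, Tue, Wed, Thu, Fri, Sat — 2 of them qualify.
Total: 124 + 2 = 126.

126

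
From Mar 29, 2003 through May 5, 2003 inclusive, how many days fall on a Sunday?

6 Sundays

Mar 29, 2003 is a Saturday.
That's 38 days from start to end, counting both.
38 = 7 × 5 + 3, so there are 5 full weeks plus 3 extra days.
Each full week contributes one Sunday: 5 so far.
The 3 extra days are Saturday, Sunday, Monday — 1 of them qualifies.
Total: 5 + 1 = 6.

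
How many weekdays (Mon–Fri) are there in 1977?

260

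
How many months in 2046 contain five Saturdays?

4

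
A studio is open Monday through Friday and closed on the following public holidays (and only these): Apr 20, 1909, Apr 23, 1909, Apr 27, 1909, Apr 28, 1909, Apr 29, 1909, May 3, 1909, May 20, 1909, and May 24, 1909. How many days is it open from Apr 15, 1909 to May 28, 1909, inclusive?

Apr 15, 1909 is a Thursday.
That's 44 days from start to end, counting both.
44 = 7 × 6 + 2, so there are 6 full weeks plus 2 extra days.
Each full week contributes 5 weekdays (Mon–Fri): 6 × 5 = 30.
The 2 extra days are Thu, Fri — 2 of them qualify.
Total: 30 + 2 = 32.
Holidays: Apr 20, 1909 (Tue); Apr 23, 1909 (Fri); Apr 27, 1909 (Tue); Apr 28, 1909 (Wed); Apr 29, 1909 (Thu); May 3, 1909 (Mon); May 20, 1909 (Thu); May 24, 1909 (Mon).
All 8 holidays fall on weekdays, so subtract 8.
Business days: 32 − 8 = 24.

24 working days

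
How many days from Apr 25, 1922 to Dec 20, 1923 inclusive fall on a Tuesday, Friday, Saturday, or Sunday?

345

Apr 25, 1922 is a Tuesday.
That's 605 days from start to end, counting both.
605 = 7 × 86 + 3, so there are 86 full weeks plus 3 extra days.
Each full week contributes 4 days from the set (Tue, Fri, Sat, Sun): 86 × 4 = 344.
The 3 extra days are Tue, Wed, Thu — 1 of them qualifies.
Total: 344 + 1 = 345.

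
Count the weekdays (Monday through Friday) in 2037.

261

1 January 2037 is a Thursday.
From 1 January 2037 to 31 December 2037 is 365 days inclusive.
365 = 7 × 52 + 1, so there are 52 full weeks plus 1 extra day.
Each full week contributes 5 weekdays (Mon–Fri): 52 × 5 = 260.
The 1 extra day is Thursday — 1 of them qualifies.
Total: 260 + 1 = 261.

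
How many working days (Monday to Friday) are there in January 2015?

22 weekdays

2015-01-01 is a Thursday.
That's 31 days from start to end, counting both.
31 = 7 × 4 + 3, so there are 4 full weeks plus 3 extra days.
Each full week contributes 5 weekdays (Mon–Fri): 4 × 5 = 20.
The 3 extra days are Thursday, Friday, Saturday — 2 of them qualify.
Total: 20 + 2 = 22.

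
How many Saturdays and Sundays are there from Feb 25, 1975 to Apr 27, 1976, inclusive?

Feb 25, 1975 is a Tuesday.
That's 428 days from start to end, counting both.
428 = 7 × 61 + 1, so there are 61 full weeks plus 1 extra day.
Each full week contributes 2 weekend days (Sat, Sun): 61 × 2 = 122.
The 1 extra day is Tuesday — none qualify.
Total: 122 + 0 = 122.

122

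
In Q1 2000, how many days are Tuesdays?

2000-01-01 is a Saturday.
From 2000-01-01 to 2000-03-31 is 91 days inclusive.
91 = 7 × 13, so the span is exactly 13 full weeks.
Each full week contributes one Tuesday: 13 so far.
Total: 13.

13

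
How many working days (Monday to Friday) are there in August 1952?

21

Aug 1, 1952 is a Friday.
From Aug 1, 1952 to Aug 31, 1952 is 31 days inclusive.
31 = 7 × 4 + 3, so there are 4 full weeks plus 3 extra days.
Each full week contributes 5 weekdays (Mon–Fri): 4 × 5 = 20.
The 3 extra days are Friday, Saturday, Sunday — 1 of them qualifies.
Total: 20 + 1 = 21.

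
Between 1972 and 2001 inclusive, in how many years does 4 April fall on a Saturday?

Day of week of April 4 in each year:
1972: Tue, 1973: Wed, 1974: Thu, 1975: Fri, 1976: Sun, 1977: Mon, 1978: Tue, 1979: Wed, 1980: Fri, 1981: Sat ✓, 1982: Sun, 1983: Mon, 1984: Wed, 1985: Thu, 1986: Fri, 1987: Sat ✓, 1988: Mon, 1989: Tue, 1990: Wed, 1991: Thu, 1992: Sat ✓, 1993: Sun, 1994: Mon, 1995: Tue, 1996: Thu, 1997: Fri, 1998: Sat ✓, 1999: Sun, 2000: Tue, 2001: Wed
Saturdays: 1981, 1987, 1992, 1998.

4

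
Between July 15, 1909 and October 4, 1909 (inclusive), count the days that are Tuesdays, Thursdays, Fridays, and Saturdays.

47

July 15, 1909 is a Thursday.
The range spans 82 days (inclusive of both endpoints).
82 = 7 × 11 + 5, so there are 11 full weeks plus 5 extra days.
Each full week contributes 4 days from the set (Tue, Thu, Fri, Sat): 11 × 4 = 44.
The 5 extra days are Thursday, Friday, Saturday, Sunday, Monday — 3 of them qualify.
Total: 44 + 3 = 47.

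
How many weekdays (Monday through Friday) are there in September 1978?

21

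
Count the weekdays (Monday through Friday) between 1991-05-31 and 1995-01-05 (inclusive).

940

1991-05-31 is a Friday.
The range spans 1316 days (inclusive of both endpoints).
1316 = 7 × 188, so the span is exactly 188 full weeks.
Each full week contributes 5 weekdays (Mon–Fri): 188 × 5 = 940.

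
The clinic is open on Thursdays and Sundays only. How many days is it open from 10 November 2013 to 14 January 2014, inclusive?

19

10 November 2013 is a Sunday.
From 10 November 2013 to 14 January 2014 is 66 days inclusive.
66 = 7 × 9 + 3, so there are 9 full weeks plus 3 extra days.
Each full week contributes 2 days from the set (Thu, Sun): 9 × 2 = 18.
The 3 extra days are Sunday, Monday, Tuesday — 1 of them qualifies.
Total: 18 + 1 = 19.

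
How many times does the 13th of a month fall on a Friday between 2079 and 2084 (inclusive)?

10

Friday-the-13ths by year:
2079: Jan, Oct
2080: Sep, Dec
2081: Jun
2082: Feb, Mar, Nov
2083: Aug
2084: Oct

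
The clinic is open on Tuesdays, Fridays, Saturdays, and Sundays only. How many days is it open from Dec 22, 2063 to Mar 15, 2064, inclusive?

49

Dec 22, 2063 is a Saturday.
From Dec 22, 2063 to Mar 15, 2064 is 85 days inclusive.
85 = 7 × 12 + 1, so there are 12 full weeks plus 1 extra day.
Each full week contributes 4 days from the set (Tue, Fri, Sat, Sun): 12 × 4 = 48.
The 1 extra day is Saturday — 1 of them qualifies.
Total: 48 + 1 = 49.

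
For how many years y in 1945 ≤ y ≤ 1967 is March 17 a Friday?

3

Day of week of March 17 in each year:
1945: Sat, 1946: Sun, 1947: Mon, 1948: Wed, 1949: Thu, 1950: Fri ✓, 1951: Sat, 1952: Mon, 1953: Tue, 1954: Wed, 1955: Thu, 1956: Sat, 1957: Sun, 1958: Mon, 1959: Tue, 1960: Thu, 1961: Fri ✓, 1962: Sat, 1963: Sun, 1964: Tue, 1965: Wed, 1966: Thu, 1967: Fri ✓
Fridays: 1950, 1961, 1967.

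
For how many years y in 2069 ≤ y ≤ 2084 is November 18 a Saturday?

3

Day of week of November 18 in each year:
2069: Mon, 2070: Tue, 2071: Wed, 2072: Fri, 2073: Sat ✓, 2074: Sun, 2075: Mon, 2076: Wed, 2077: Thu, 2078: Fri, 2079: Sat ✓, 2080: Mon, 2081: Tue, 2082: Wed, 2083: Thu, 2084: Sat ✓
Saturdays: 2073, 2079, 2084.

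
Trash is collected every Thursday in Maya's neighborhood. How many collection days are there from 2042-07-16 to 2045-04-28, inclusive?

146 Thursdays

2042-07-16 is a Wednesday.
That's 1018 days from start to end, counting both.
1018 = 7 × 145 + 3, so there are 145 full weeks plus 3 extra days.
Each full week contributes one Thursday: 145 so far.
The 3 extra days are Wed, Thu, Fri — 1 of them qualifies.
Total: 145 + 1 = 146.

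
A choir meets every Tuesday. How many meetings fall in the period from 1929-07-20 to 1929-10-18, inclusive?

13

1929-07-20 is a Saturday.
That's 91 days from start to end, counting both.
91 = 7 × 13, so the span is exactly 13 full weeks.
Each full week contributes one Tuesday: 13 so far.
Total: 13.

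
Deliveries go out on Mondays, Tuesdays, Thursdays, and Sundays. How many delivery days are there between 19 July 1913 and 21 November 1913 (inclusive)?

72

19 July 1913 is a Saturday.
That's 126 days from start to end, counting both.
126 = 7 × 18, so the span is exactly 18 full weeks.
Each full week contributes 4 days from the set (Mon, Tue, Thu, Sun): 18 × 4 = 72.
Total: 72.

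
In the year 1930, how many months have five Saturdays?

A month has five Saturdays exactly when Saturday falls within its first (length − 28) days.
Jan: 31 days, starts Wed → 5 of Wed, Thu, Fri
Feb: 28 days, starts Sat → 5 of (none)
Mar: 31 days, starts Sat → 5 of Sat, Sun, Mon ✓
Apr: 30 days, starts Tue → 5 of Tue, Wed
May: 31 days, starts Thu → 5 of Thu, Fri, Sat ✓
Jun: 30 days, starts Sun → 5 of Sun, Mon
Jul: 31 days, starts Tue → 5 of Tue, Wed, Thu
Aug: 31 days, starts Fri → 5 of Fri, Sat, Sun ✓
Sep: 30 days, starts Mon → 5 of Mon, Tue
Oct: 31 days, starts Wed → 5 of Wed, Thu, Fri
Nov: 30 days, starts Sat → 5 of Sat, Sun ✓
Dec: 31 days, starts Mon → 5 of Mon, Tue, Wed
Months with five Saturdays: Mar, May, Aug, Nov.

4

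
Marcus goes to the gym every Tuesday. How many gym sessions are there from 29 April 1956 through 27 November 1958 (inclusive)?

29 April 1956 is a Sunday.
From 29 April 1956 to 27 November 1958 is 943 days inclusive.
943 = 7 × 134 + 5, so there are 134 full weeks plus 5 extra days.
Each full week contributes one Tuesday: 134 so far.
The 5 extra days are Sun, Mon, Tue, Wed, Thu — 1 of them qualifies.
Total: 134 + 1 = 135.

135 Tuesdays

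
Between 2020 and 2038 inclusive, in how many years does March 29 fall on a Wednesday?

3

Day of week of March 29 in each year:
2020: Sun, 2021: Mon, 2022: Tue, 2023: Wed ✓, 2024: Fri, 2025: Sat, 2026: Sun, 2027: Mon, 2028: Wed ✓, 2029: Thu, 2030: Fri, 2031: Sat, 2032: Mon, 2033: Tue, 2034: Wed ✓, 2035: Thu, 2036: Sat, 2037: Sun, 2038: Mon
Wednesdays: 2023, 2028, 2034.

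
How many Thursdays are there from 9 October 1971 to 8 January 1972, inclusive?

9 October 1971 is a Saturday.
From 9 October 1971 to 8 January 1972 is 92 days inclusive.
92 = 7 × 13 + 1, so there are 13 full weeks plus 1 extra day.
Each full week contributes one Thursday: 13 so far.
The 1 extra day is Sat — none qualify.
Total: 13 + 0 = 13.

13 Thursdays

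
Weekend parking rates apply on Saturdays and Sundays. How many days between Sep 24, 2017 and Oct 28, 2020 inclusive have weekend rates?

323

Sep 24, 2017 is a Sunday.
The range spans 1131 days (inclusive of both endpoints).
1131 = 7 × 161 + 4, so there are 161 full weeks plus 4 extra days.
Each full week contributes 2 weekend days (Sat, Sun): 161 × 2 = 322.
The 4 extra days are Sunday, Monday, Tuesday, Wednesday — 1 of them qualifies.
Total: 322 + 1 = 323.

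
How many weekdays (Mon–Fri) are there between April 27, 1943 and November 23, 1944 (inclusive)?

April 27, 1943 is a Tuesday.
From April 27, 1943 to November 23, 1944 is 577 days inclusive.
577 = 7 × 82 + 3, so there are 82 full weeks plus 3 extra days.
Each full week contributes 5 weekdays (Mon–Fri): 82 × 5 = 410.
The 3 extra days are Tuesday, Wednesday, Thursday — 3 of them qualify.
Total: 410 + 3 = 413.

413 weekdays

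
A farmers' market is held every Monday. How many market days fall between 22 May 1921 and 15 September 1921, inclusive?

17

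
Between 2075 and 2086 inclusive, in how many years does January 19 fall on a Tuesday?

2

Day of week of January 19 in each year:
2075: Sat, 2076: Sun, 2077: Tue ✓, 2078: Wed, 2079: Thu, 2080: Fri, 2081: Sun, 2082: Mon, 2083: Tue ✓, 2084: Wed, 2085: Fri, 2086: Sat
Tuesdays: 2077, 2083.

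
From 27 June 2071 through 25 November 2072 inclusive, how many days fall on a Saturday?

27 June 2071 is a Saturday.
The range spans 518 days (inclusive of both endpoints).
518 = 7 × 74, so the span is exactly 74 full weeks.
Each full week contributes one Saturday: 74 so far.
Total: 74.

74 Saturdays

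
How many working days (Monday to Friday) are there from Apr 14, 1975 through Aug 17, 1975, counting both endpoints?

90 weekdays

Apr 14, 1975 is a Monday.
The range spans 126 days (inclusive of both endpoints).
126 = 7 × 18, so the span is exactly 18 full weeks.
Each full week contributes 5 weekdays (Mon–Fri): 18 × 5 = 90.
Total: 90.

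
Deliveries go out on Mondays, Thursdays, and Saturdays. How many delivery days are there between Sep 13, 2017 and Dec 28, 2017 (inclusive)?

46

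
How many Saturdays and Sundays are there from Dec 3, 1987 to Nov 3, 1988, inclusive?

96

Dec 3, 1987 is a Thursday.
The range spans 337 days (inclusive of both endpoints).
337 = 7 × 48 + 1, so there are 48 full weeks plus 1 extra day.
Each full week contributes 2 weekend days (Sat, Sun): 48 × 2 = 96.
The 1 extra day is Thu — none qualify.
Total: 96 + 0 = 96.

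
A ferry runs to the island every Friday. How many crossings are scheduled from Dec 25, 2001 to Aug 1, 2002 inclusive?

Dec 25, 2001 is a Tuesday.
The range spans 220 days (inclusive of both endpoints).
220 = 7 × 31 + 3, so there are 31 full weeks plus 3 extra days.
Each full week contributes one Friday: 31 so far.
The 3 extra days are Tue, Wed, Thu — none qualify.
Total: 31 + 0 = 31.

31 Fridays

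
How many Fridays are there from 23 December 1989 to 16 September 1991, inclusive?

90 Fridays

23 December 1989 is a Saturday.
The range spans 633 days (inclusive of both endpoints).
633 = 7 × 90 + 3, so there are 90 full weeks plus 3 extra days.
Each full week contributes one Friday: 90 so far.
The 3 extra days are Sat, Sun, Mon — none qualify.
Total: 90 + 0 = 90.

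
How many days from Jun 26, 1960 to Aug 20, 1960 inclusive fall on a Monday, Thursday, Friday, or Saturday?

Jun 26, 1960 is a Sunday.
The range spans 56 days (inclusive of both endpoints).
56 = 7 × 8, so the span is exactly 8 full weeks.
Each full week contributes 4 days from the set (Mon, Thu, Fri, Sat): 8 × 4 = 32.

32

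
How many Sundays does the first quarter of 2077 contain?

13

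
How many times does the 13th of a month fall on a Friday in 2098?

1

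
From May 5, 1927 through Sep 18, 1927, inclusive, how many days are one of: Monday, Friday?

May 5, 1927 is a Thursday.
That's 137 days from start to end, counting both.
137 = 7 × 19 + 4, so there are 19 full weeks plus 4 extra days.
Each full week contributes 2 days from the set (Mon, Fri): 19 × 2 = 38.
The 4 extra days are Thu, Fri, Sat, Sun — 1 of them qualifies.
Total: 38 + 1 = 39.

39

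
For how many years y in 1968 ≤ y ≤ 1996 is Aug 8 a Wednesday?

Day of week of August 8 in each year:
1968: Thu, 1969: Fri, 1970: Sat, 1971: Sun, 1972: Tue, 1973: Wed ✓, 1974: Thu, 1975: Fri, 1976: Sun, 1977: Mon, 1978: Tue, 1979: Wed ✓, 1980: Fri, 1981: Sat, 1982: Sun, 1983: Mon, 1984: Wed ✓, 1985: Thu, 1986: Fri, 1987: Sat, 1988: Mon, 1989: Tue, 1990: Wed ✓, 1991: Thu, 1992: Sat, 1993: Sun, 1994: Mon, 1995: Tue, 1996: Thu
Wednesdays: 1973, 1979, 1984, 1990.

4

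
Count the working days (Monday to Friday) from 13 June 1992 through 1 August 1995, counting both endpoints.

13 June 1992 is a Saturday.
From 13 June 1992 to 1 August 1995 is 1145 days inclusive.
1145 = 7 × 163 + 4, so there are 163 full weeks plus 4 extra days.
Each full week contributes 5 weekdays (Mon–Fri): 163 × 5 = 815.
The 4 extra days are Saturday, Sunday, Monday, Tuesday — 2 of them qualify.
Total: 815 + 2 = 817.

817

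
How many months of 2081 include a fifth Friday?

4

A month has five Fridays exactly when Friday falls within its first (length − 28) days.
Jan: 31 days, starts Wed → 5 of Wed, Thu, Fri ✓
Feb: 28 days, starts Sat → 5 of (none)
Mar: 31 days, starts Sat → 5 of Sat, Sun, Mon
Apr: 30 days, starts Tue → 5 of Tue, Wed
May: 31 days, starts Thu → 5 of Thu, Fri, Sat ✓
Jun: 30 days, starts Sun → 5 of Sun, Mon
Jul: 31 days, starts Tue → 5 of Tue, Wed, Thu
Aug: 31 days, starts Fri → 5 of Fri, Sat, Sun ✓
Sep: 30 days, starts Mon → 5 of Mon, Tue
Oct: 31 days, starts Wed → 5 of Wed, Thu, Fri ✓
Nov: 30 days, starts Sat → 5 of Sat, Sun
Dec: 31 days, starts Mon → 5 of Mon, Tue, Wed
Months with five Fridays: Jan, May, Aug, Oct.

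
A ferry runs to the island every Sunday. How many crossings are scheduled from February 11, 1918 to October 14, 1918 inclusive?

35

February 11, 1918 is a Monday.
From February 11, 1918 to October 14, 1918 is 246 days inclusive.
246 = 7 × 35 + 1, so there are 35 full weeks plus 1 extra day.
Each full week contributes one Sunday: 35 so far.
The 1 extra day is Monday — none qualify.
Total: 35 + 0 = 35.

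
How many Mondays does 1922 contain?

52

1 January 1922 is a Sunday.
That's 365 days from start to end, counting both.
365 = 7 × 52 + 1, so there are 52 full weeks plus 1 extra day.
Each full week contributes one Monday: 52 so far.
The 1 extra day is Sun — none qualify.
Total: 52 + 0 = 52.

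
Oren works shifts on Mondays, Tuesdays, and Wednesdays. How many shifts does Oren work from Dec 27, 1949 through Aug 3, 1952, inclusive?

407

Dec 27, 1949 is a Tuesday.
That's 951 days from start to end, counting both.
951 = 7 × 135 + 6, so there are 135 full weeks plus 6 extra days.
Each full week contributes 3 days from the set (Mon, Tue, Wed): 135 × 3 = 405.
The 6 extra days are Tue, Wed, Thu, Fri, Sat, Sun — 2 of them qualify.
Total: 405 + 2 = 407.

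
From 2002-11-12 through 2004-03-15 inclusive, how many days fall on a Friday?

70

2002-11-12 is a Tuesday.
The range spans 490 days (inclusive of both endpoints).
490 = 7 × 70, so the span is exactly 70 full weeks.
Each full week contributes one Friday: 70 so far.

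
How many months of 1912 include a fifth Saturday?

4

A month has five Saturdays exactly when Saturday falls within its first (length − 28) days.
Jan: 31 days, starts Mon → 5 of Mon, Tue, Wed
Feb: 29 days, starts Thu → 5 of Thu
Mar: 31 days, starts Fri → 5 of Fri, Sat, Sun ✓
Apr: 30 days, starts Mon → 5 of Mon, Tue
May: 31 days, starts Wed → 5 of Wed, Thu, Fri
Jun: 30 days, starts Sat → 5 of Sat, Sun ✓
Jul: 31 days, starts Mon → 5 of Mon, Tue, Wed
Aug: 31 days, starts Thu → 5 of Thu, Fri, Sat ✓
Sep: 30 days, starts Sun → 5 of Sun, Mon
Oct: 31 days, starts Tue → 5 of Tue, Wed, Thu
Nov: 30 days, starts Fri → 5 of Fri, Sat ✓
Dec: 31 days, starts Sun → 5 of Sun, Mon, Tue
Months with five Saturdays: Mar, Jun, Aug, Nov.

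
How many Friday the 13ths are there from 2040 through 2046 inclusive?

14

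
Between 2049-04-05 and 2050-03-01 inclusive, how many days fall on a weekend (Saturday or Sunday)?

94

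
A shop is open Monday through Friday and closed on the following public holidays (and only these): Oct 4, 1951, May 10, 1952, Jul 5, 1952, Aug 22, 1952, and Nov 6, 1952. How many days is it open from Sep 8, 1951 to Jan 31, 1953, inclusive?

Sep 8, 1951 is a Saturday.
The range spans 512 days (inclusive of both endpoints).
512 = 7 × 73 + 1, so there are 73 full weeks plus 1 extra day.
Each full week contributes 5 weekdays (Mon–Fri): 73 × 5 = 365.
The 1 extra day is Sat — none qualify.
Total: 365 + 0 = 365.
Holidays: Oct 4, 1951 (Thu); May 10, 1952 (Sat); Jul 5, 1952 (Sat); Aug 22, 1952 (Fri); Nov 6, 1952 (Thu).
3 of the 5 holidays fall on weekdays; the rest are weekends and were already excluded.
Business days: 365 − 3 = 362.

362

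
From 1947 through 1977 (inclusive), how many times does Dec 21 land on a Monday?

4

Day of week of December 21 in each year:
1947: Sun, 1948: Tue, 1949: Wed, 1950: Thu, 1951: Fri, 1952: Sun, 1953: Mon ✓, 1954: Tue, 1955: Wed, 1956: Fri, 1957: Sat, 1958: Sun, 1959: Mon ✓, 1960: Wed, 1961: Thu, 1962: Fri, 1963: Sat, 1964: Mon ✓, 1965: Tue, 1966: Wed, 1967: Thu, 1968: Sat, 1969: Sun, 1970: Mon ✓, 1971: Tue, 1972: Thu, 1973: Fri, 1974: Sat, 1975: Sun, 1976: Tue, 1977: Wed
Mondays: 1953, 1959, 1964, 1970.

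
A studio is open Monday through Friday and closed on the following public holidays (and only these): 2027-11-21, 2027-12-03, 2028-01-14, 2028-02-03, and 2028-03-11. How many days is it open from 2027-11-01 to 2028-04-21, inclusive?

2027-11-01 is a Monday.
From 2027-11-01 to 2028-04-21 is 173 days inclusive.
173 = 7 × 24 + 5, so there are 24 full weeks plus 5 extra days.
Each full week contributes 5 weekdays (Mon–Fri): 24 × 5 = 120.
The 5 extra days are Mon, Tue, Wed, Thu, Fri — 5 of them qualify.
Total: 120 + 5 = 125.
Holidays: 2027-11-21 (Sun); 2027-12-03 (Fri); 2028-01-14 (Fri); 2028-02-03 (Thu); 2028-03-11 (Sat).
3 of the 5 holidays fall on weekdays; the rest are weekends and were already excluded.
Business days: 125 − 3 = 122.

122 business days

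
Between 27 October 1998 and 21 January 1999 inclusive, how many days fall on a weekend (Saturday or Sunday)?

24

27 October 1998 is a Tuesday.
The range spans 87 days (inclusive of both endpoints).
87 = 7 × 12 + 3, so there are 12 full weeks plus 3 extra days.
Each full week contributes 2 weekend days (Sat, Sun): 12 × 2 = 24.
The 3 extra days are Tuesday, Wednesday, Thursday — none qualify.
Total: 24 + 0 = 24.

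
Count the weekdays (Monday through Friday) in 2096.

261 weekdays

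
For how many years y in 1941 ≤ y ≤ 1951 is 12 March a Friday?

2

Day of week of March 12 in each year:
1941: Wed, 1942: Thu, 1943: Fri ✓, 1944: Sun, 1945: Mon, 1946: Tue, 1947: Wed, 1948: Fri ✓, 1949: Sat, 1950: Sun, 1951: Mon
Fridays: 1943, 1948.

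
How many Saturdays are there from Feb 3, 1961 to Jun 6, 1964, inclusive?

175

Feb 3, 1961 is a Friday.
The range spans 1220 days (inclusive of both endpoints).
1220 = 7 × 174 + 2, so there are 174 full weeks plus 2 extra days.
Each full week contributes one Saturday: 174 so far.
The 2 extra days are Friday, Saturday — 1 of them qualifies.
Total: 174 + 1 = 175.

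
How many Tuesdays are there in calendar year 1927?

52

Jan 1, 1927 is a Saturday.
That's 365 days from start to end, counting both.
365 = 7 × 52 + 1, so there are 52 full weeks plus 1 extra day.
Each full week contributes one Tuesday: 52 so far.
The 1 extra day is Saturday — none qualify.
Total: 52 + 0 = 52.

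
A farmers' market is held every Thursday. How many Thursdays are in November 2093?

4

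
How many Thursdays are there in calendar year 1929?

January 1, 1929 is a Tuesday.
That's 365 days from start to end, counting both.
365 = 7 × 52 + 1, so there are 52 full weeks plus 1 extra day.
Each full week contributes one Thursday: 52 so far.
The 1 extra day is Tue — none qualify.
Total: 52 + 0 = 52.

52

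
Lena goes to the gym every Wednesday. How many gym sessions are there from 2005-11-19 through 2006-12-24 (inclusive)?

2005-11-19 is a Saturday.
From 2005-11-19 to 2006-12-24 is 401 days inclusive.
401 = 7 × 57 + 2, so there are 57 full weeks plus 2 extra days.
Each full week contributes one Wednesday: 57 so far.
The 2 extra days are Saturday, Sunday — none qualify.
Total: 57 + 0 = 57.

57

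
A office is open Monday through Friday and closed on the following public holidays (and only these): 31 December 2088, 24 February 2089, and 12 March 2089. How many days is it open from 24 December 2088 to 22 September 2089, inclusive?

193

24 December 2088 is a Friday.
That's 273 days from start to end, counting both.
273 = 7 × 39, so the span is exactly 39 full weeks.
Each full week contributes 5 weekdays (Mon–Fri): 39 × 5 = 195.
Total: 195.
Holidays: 31 December 2088 (Fri); 24 February 2089 (Thu); 12 March 2089 (Sat).
2 of the 3 holidays fall on weekdays; the rest are weekends and were already excluded.
Business days: 195 − 2 = 193.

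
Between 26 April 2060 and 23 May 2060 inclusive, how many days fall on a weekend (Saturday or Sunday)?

8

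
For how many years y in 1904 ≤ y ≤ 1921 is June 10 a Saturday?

Day of week of June 10 in each year:
1904: Fri, 1905: Sat ✓, 1906: Sun, 1907: Mon, 1908: Wed, 1909: Thu, 1910: Fri, 1911: Sat ✓, 1912: Mon, 1913: Tue, 1914: Wed, 1915: Thu, 1916: Sat ✓, 1917: Sun, 1918: Mon, 1919: Tue, 1920: Thu, 1921: Fri
Saturdays: 1905, 1911, 1916.

3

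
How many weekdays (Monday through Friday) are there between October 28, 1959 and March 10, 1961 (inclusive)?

358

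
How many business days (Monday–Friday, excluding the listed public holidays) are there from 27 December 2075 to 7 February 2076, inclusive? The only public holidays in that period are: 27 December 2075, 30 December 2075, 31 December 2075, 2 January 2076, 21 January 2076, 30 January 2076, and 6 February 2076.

27 December 2075 is a Friday.
That's 43 days from start to end, counting both.
43 = 7 × 6 + 1, so there are 6 full weeks plus 1 extra day.
Each full week contributes 5 weekdays (Mon–Fri): 6 × 5 = 30.
The 1 extra day is Friday — 1 of them qualifies.
Total: 30 + 1 = 31.
Holidays: 27 December 2075 (Fri); 30 December 2075 (Mon); 31 December 2075 (Tue); 2 January 2076 (Thu); 21 January 2076 (Tue); 30 January 2076 (Thu); 6 February 2076 (Thu).
All 7 holidays fall on weekdays, so subtract 7.
Business days: 31 − 7 = 24.

24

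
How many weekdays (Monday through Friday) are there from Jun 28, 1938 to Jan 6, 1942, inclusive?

921 weekdays

Jun 28, 1938 is a Tuesday.
From Jun 28, 1938 to Jan 6, 1942 is 1289 days inclusive.
1289 = 7 × 184 + 1, so there are 184 full weeks plus 1 extra day.
Each full week contributes 5 weekdays (Mon–Fri): 184 × 5 = 920.
The 1 extra day is Tuesday — 1 of them qualifies.
Total: 920 + 1 = 921.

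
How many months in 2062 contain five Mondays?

4

A month has five Mondays exactly when Monday falls within its first (length − 28) days.
Jan: 31 days, starts Sun → 5 of Sun, Mon, Tue ✓
Feb: 28 days, starts Wed → 5 of (none)
Mar: 31 days, starts Wed → 5 of Wed, Thu, Fri
Apr: 30 days, starts Sat → 5 of Sat, Sun
May: 31 days, starts Mon → 5 of Mon, Tue, Wed ✓
Jun: 30 days, starts Thu → 5 of Thu, Fri
Jul: 31 days, starts Sat → 5 of Sat, Sun, Mon ✓
Aug: 31 days, starts Tue → 5 of Tue, Wed, Thu
Sep: 30 days, starts Fri → 5 of Fri, Sat
Oct: 31 days, starts Sun → 5 of Sun, Mon, Tue ✓
Nov: 30 days, starts Wed → 5 of Wed, Thu
Dec: 31 days, starts Fri → 5 of Fri, Sat, Sun
Months with five Mondays: Jan, May, Jul, Oct.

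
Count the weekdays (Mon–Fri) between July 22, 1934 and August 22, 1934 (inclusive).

July 22, 1934 is a Sunday.
From July 22, 1934 to August 22, 1934 is 32 days inclusive.
32 = 7 × 4 + 4, so there are 4 full weeks plus 4 extra days.
Each full week contributes 5 weekdays (Mon–Fri): 4 × 5 = 20.
The 4 extra days are Sunday, Monday, Tuesday, Wednesday — 3 of them qualify.
Total: 20 + 3 = 23.

23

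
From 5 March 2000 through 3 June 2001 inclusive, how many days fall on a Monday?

65 Mondays

5 March 2000 is a Sunday.
From 5 March 2000 to 3 June 2001 is 456 days inclusive.
456 = 7 × 65 + 1, so there are 65 full weeks plus 1 extra day.
Each full week contributes one Monday: 65 so far.
The 1 extra day is Sunday — none qualify.
Total: 65 + 0 = 65.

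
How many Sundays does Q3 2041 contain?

2041-07-01 is a Monday.
That's 92 days from start to end, counting both.
92 = 7 × 13 + 1, so there are 13 full weeks plus 1 extra day.
Each full week contributes one Sunday: 13 so far.
The 1 extra day is Mon — none qualify.
Total: 13 + 0 = 13.

13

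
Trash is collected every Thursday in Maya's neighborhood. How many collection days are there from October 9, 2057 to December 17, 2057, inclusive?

10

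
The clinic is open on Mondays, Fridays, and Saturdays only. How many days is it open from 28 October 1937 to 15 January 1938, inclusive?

28 October 1937 is a Thursday.
That's 80 days from start to end, counting both.
80 = 7 × 11 + 3, so there are 11 full weeks plus 3 extra days.
Each full week contributes 3 days from the set (Mon, Fri, Sat): 11 × 3 = 33.
The 3 extra days are Thursday, Friday, Saturday — 2 of them qualify.
Total: 33 + 2 = 35.

35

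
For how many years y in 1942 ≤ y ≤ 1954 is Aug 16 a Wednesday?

2

Day of week of August 16 in each year:
1942: Sun, 1943: Mon, 1944: Wed ✓, 1945: Thu, 1946: Fri, 1947: Sat, 1948: Mon, 1949: Tue, 1950: Wed ✓, 1951: Thu, 1952: Sat, 1953: Sun, 1954: Mon
Wednesdays: 1944, 1950.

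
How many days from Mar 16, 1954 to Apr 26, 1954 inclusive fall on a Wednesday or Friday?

12

Mar 16, 1954 is a Tuesday.
From Mar 16, 1954 to Apr 26, 1954 is 42 days inclusive.
42 = 7 × 6, so the span is exactly 6 full weeks.
Each full week contributes 2 days from the set (Wed, Fri): 6 × 2 = 12.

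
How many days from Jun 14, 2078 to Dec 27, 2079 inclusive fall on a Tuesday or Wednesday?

162

Jun 14, 2078 is a Tuesday.
The range spans 562 days (inclusive of both endpoints).
562 = 7 × 80 + 2, so there are 80 full weeks plus 2 extra days.
Each full week contributes 2 days from the set (Tue, Wed): 80 × 2 = 160.
The 2 extra days are Tue, Wed — 2 of them qualify.
Total: 160 + 2 = 162.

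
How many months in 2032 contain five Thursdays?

5

A month has five Thursdays exactly when Thursday falls within its first (length − 28) days.
Jan: 31 days, starts Thu → 5 of Thu, Fri, Sat ✓
Feb: 29 days, starts Sun → 5 of Sun
Mar: 31 days, starts Mon → 5 of Mon, Tue, Wed
Apr: 30 days, starts Thu → 5 of Thu, Fri ✓
May: 31 days, starts Sat → 5 of Sat, Sun, Mon
Jun: 30 days, starts Tue → 5 of Tue, Wed
Jul: 31 days, starts Thu → 5 of Thu, Fri, Sat ✓
Aug: 31 days, starts Sun → 5 of Sun, Mon, Tue
Sep: 30 days, starts Wed → 5 of Wed, Thu ✓
Oct: 31 days, starts Fri → 5 of Fri, Sat, Sun
Nov: 30 days, starts Mon → 5 of Mon, Tue
Dec: 31 days, starts Wed → 5 of Wed, Thu, Fri ✓
Months with five Thursdays: Jan, Apr, Jul, Sep, Dec.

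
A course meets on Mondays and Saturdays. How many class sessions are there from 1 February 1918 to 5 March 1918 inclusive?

1 February 1918 is a Friday.
That's 33 days from start to end, counting both.
33 = 7 × 4 + 5, so there are 4 full weeks plus 5 extra days.
Each full week contributes 2 days from the set (Mon, Sat): 4 × 2 = 8.
The 5 extra days are Friday, Saturday, Sunday, Monday, Tuesday — 2 of them qualify.
Total: 8 + 2 = 10.

10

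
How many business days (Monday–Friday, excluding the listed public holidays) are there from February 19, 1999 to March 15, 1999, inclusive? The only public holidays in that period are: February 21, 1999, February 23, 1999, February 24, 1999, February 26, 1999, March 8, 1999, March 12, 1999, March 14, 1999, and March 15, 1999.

February 19, 1999 is a Friday.
The range spans 25 days (inclusive of both endpoints).
25 = 7 × 3 + 4, so there are 3 full weeks plus 4 extra days.
Each full week contributes 5 weekdays (Mon–Fri): 3 × 5 = 15.
The 4 extra days are Friday, Saturday, Sunday, Monday — 2 of them qualify.
Total: 15 + 2 = 17.
Holidays: February 21, 1999 (Sun); February 23, 1999 (Tue); February 24, 1999 (Wed); February 26, 1999 (Fri); March 8, 1999 (Mon); March 12, 1999 (Fri); March 14, 1999 (Sun); March 15, 1999 (Mon).
6 of the 8 holidays fall on weekdays; the rest are weekends and were already excluded.
Business days: 17 − 6 = 11.

11 business days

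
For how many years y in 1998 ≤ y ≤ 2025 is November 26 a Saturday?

Day of week of November 26 in each year:
1998: Thu, 1999: Fri, 2000: Sun, 2001: Mon, 2002: Tue, 2003: Wed, 2004: Fri, 2005: Sat ✓, 2006: Sun, 2007: Mon, 2008: Wed, 2009: Thu, 2010: Fri, 2011: Sat ✓, 2012: Mon, 2013: Tue, 2014: Wed, 2015: Thu, 2016: Sat ✓, 2017: Sun, 2018: Mon, 2019: Tue, 2020: Thu, 2021: Fri, 2022: Sat ✓, 2023: Sun, 2024: Tue, 2025: Wed
Saturdays: 2005, 2011, 2016, 2022.

4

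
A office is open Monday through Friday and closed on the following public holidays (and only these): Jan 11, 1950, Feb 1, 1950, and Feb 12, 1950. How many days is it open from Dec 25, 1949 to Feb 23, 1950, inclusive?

42 business days

Dec 25, 1949 is a Sunday.
From Dec 25, 1949 to Feb 23, 1950 is 61 days inclusive.
61 = 7 × 8 + 5, so there are 8 full weeks plus 5 extra days.
Each full week contributes 5 weekdays (Mon–Fri): 8 × 5 = 40.
The 5 extra days are Sun, Mon, Tue, Wed, Thu — 4 of them qualify.
Total: 40 + 4 = 44.
Holidays: Jan 11, 1950 (Wed); Feb 1, 1950 (Wed); Feb 12, 1950 (Sun).
2 of the 3 holidays fall on weekdays; the rest are weekends and were already excluded.
Business days: 44 − 2 = 42.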